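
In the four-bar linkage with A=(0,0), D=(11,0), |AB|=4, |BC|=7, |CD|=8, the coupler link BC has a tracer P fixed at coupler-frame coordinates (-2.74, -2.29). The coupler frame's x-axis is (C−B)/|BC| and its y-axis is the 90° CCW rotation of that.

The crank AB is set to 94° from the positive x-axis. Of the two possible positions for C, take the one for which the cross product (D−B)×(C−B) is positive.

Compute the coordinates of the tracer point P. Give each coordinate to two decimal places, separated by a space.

-2.04 0.88

A=(0,0), D=(11.00,0)
B = A + 4.00·(cos94°, sin94°) = (-0.2790, 3.9903)
|BD| = 11.9641
circle(B,7.00) ∩ circle(D,8.00): a=5.3551, h=4.5080
  candidates: C₊=(6.2730,6.4541) cross=53.934; C₋=(3.2660,-2.0457) cross=-53.934
  mode + wants cross > 0 → take C=(6.2730,6.4541) (cross=53.934)
ex = (C−B)/|BC| = (0.9360,0.3520); ey = (-0.3520,0.9360)
P = B + -2.74·ex + -2.29·ey = (-2.0376,0.8824)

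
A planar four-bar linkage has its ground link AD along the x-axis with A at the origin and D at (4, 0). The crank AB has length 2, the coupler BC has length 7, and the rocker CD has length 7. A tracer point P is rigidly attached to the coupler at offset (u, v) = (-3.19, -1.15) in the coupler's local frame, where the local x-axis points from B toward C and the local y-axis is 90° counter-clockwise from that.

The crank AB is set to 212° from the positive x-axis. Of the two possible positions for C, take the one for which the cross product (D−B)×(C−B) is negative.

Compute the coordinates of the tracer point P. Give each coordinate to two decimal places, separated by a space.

A=(0,0), D=(4.00,0)
B = A + 2.00·(cos212°, sin212°) = (-1.6961, -1.0598)
|BD| = 5.7939
circle(B,7.00) ∩ circle(D,7.00): a=2.8969, h=6.3724
  candidates: C₊=(-0.0137,5.7350) cross=36.921; C₋=(2.3176,-6.7948) cross=-36.921
  mode - wants cross < 0 → take C=(2.3176,-6.7948) (cross=-36.921)
ex = (C−B)/|BC| = (0.5734,-0.8193); ey = (0.8193,0.5734)
P = B + -3.19·ex + -1.15·ey = (-4.4674,0.8943)

-4.47 0.89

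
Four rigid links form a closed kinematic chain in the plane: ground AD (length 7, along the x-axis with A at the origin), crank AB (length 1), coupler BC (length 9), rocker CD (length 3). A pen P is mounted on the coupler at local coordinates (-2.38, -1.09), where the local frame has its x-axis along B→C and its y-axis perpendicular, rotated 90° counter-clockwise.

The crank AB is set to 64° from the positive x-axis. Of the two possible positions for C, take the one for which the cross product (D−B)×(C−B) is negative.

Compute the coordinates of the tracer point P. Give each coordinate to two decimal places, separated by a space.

-2.18 0.75

A=(0,0), D=(7.00,0)
B = A + 1.00·(cos64°, sin64°) = (0.4384, 0.8988)
|BD| = 6.6229
circle(B,9.00) ∩ circle(D,3.00): a=8.7471, h=2.1184
  candidates: C₊=(9.3921,1.8105) cross=14.030; C₋=(8.8171,-2.3871) cross=-14.030
  mode - wants cross < 0 → take C=(8.8171,-2.3871) (cross=-14.030)
ex = (C−B)/|BC| = (0.9310,-0.3651); ey = (0.3651,0.9310)
P = B + -2.38·ex + -1.09·ey = (-2.1753,0.7530)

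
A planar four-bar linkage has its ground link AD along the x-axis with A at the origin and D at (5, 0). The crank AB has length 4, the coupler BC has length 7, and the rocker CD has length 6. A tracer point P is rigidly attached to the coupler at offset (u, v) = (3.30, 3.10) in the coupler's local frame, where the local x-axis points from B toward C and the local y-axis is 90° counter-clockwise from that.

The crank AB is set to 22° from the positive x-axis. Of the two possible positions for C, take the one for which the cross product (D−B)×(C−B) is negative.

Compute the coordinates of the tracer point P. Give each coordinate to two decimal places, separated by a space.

A=(0,0), D=(5.00,0)
B = A + 4.00·(cos22°, sin22°) = (3.7087, 1.4984)
|BD| = 1.9780
circle(B,7.00) ∩ circle(D,6.00): a=4.2751, h=5.5429
  candidates: C₊=(10.6984,1.8783) cross=10.964; C₋=(2.3006,-5.3585) cross=-10.964
  mode - wants cross < 0 → take C=(2.3006,-5.3585) (cross=-10.964)
ex = (C−B)/|BC| = (-0.2012,-0.9796); ey = (0.9796,-0.2012)
P = B + 3.30·ex + 3.10·ey = (6.0815,-2.3577)

6.08 -2.36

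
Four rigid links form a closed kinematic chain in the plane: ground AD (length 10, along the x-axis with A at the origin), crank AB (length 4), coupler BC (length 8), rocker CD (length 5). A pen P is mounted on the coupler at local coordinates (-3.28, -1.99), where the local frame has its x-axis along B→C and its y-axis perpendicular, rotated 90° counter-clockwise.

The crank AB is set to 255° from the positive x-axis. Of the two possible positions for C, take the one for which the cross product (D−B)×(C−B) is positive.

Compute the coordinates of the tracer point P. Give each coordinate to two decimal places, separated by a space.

-2.31 -7.48

A=(0,0), D=(10.00,0)
B = A + 4.00·(cos255°, sin255°) = (-1.0353, -3.8637)
|BD| = 11.6921
circle(B,8.00) ∩ circle(D,5.00): a=7.5138, h=2.7463
  candidates: C₊=(5.1489,1.2113) cross=32.110; C₋=(6.9640,-3.9727) cross=-32.110
  mode + wants cross > 0 → take C=(5.1489,1.2113) (cross=32.110)
ex = (C−B)/|BC| = (0.7730,0.6344); ey = (-0.6344,0.7730)
P = B + -3.28·ex + -1.99·ey = (-2.3084,-7.4828)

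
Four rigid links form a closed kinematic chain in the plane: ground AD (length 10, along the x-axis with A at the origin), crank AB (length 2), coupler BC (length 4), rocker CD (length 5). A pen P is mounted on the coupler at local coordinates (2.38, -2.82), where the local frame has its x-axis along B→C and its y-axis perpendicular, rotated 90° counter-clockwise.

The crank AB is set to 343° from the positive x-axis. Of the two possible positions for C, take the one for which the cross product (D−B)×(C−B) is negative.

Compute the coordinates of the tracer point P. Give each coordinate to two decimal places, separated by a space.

A=(0,0), D=(10.00,0)
B = A + 2.00·(cos343°, sin343°) = (1.9126, -0.5847)
|BD| = 8.1085
circle(B,4.00) ∩ circle(D,5.00): a=3.4993, h=1.9378
  candidates: C₊=(5.2630,1.6004) cross=15.713; C₋=(5.5425,-2.2651) cross=-15.713
  mode - wants cross < 0 → take C=(5.5425,-2.2651) (cross=-15.713)
ex = (C−B)/|BC| = (0.9075,-0.4201); ey = (0.4201,0.9075)
P = B + 2.38·ex + -2.82·ey = (2.8877,-4.1437)

2.89 -4.14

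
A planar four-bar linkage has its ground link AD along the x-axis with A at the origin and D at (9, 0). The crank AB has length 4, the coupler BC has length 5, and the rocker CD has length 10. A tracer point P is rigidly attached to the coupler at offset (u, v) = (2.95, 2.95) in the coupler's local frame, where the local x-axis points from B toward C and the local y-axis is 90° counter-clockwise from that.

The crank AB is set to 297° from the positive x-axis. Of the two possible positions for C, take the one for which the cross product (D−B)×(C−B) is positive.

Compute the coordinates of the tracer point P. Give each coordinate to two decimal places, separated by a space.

-2.28 -2.77

A=(0,0), D=(9.00,0)
B = A + 4.00·(cos297°, sin297°) = (1.8160, -3.5640)
|BD| = 8.0195
circle(B,5.00) ∩ circle(D,10.00): a=-0.6663, h=4.9554
  candidates: C₊=(-0.9832,0.5790) cross=39.740; C₋=(3.4213,-8.2993) cross=-39.740
  mode + wants cross > 0 → take C=(-0.9832,0.5790) (cross=39.740)
ex = (C−B)/|BC| = (-0.5598,0.8286); ey = (-0.8286,-0.5598)
P = B + 2.95·ex + 2.95·ey = (-2.2799,-2.7712)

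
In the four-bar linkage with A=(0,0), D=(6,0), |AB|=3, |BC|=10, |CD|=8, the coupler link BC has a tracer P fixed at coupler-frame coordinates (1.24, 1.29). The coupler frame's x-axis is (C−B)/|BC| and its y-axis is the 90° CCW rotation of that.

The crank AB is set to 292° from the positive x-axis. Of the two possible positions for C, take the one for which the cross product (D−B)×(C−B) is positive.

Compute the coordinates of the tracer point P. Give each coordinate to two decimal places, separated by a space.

A=(0,0), D=(6.00,0)
B = A + 3.00·(cos292°, sin292°) = (1.1238, -2.7816)
|BD| = 5.6137
circle(B,10.00) ∩ circle(D,8.00): a=6.0133, h=7.9900
  candidates: C₊=(2.3881,7.1382) cross=44.854; C₋=(10.3060,-6.7423) cross=-44.854
  mode + wants cross > 0 → take C=(2.3881,7.1382) (cross=44.854)
ex = (C−B)/|BC| = (0.1264,0.9920); ey = (-0.9920,0.1264)
P = B + 1.24·ex + 1.29·ey = (0.0009,-1.3884)

0.00 -1.39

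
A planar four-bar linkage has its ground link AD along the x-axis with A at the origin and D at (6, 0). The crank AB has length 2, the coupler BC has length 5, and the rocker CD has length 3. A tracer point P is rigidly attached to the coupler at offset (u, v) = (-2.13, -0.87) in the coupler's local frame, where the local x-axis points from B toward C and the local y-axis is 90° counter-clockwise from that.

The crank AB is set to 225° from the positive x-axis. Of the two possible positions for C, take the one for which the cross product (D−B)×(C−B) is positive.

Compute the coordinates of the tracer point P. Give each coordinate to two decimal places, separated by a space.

A=(0,0), D=(6.00,0)
B = A + 2.00·(cos225°, sin225°) = (-1.4142, -1.4142)
|BD| = 7.5479
circle(B,5.00) ∩ circle(D,3.00): a=4.8338, h=1.2783
  candidates: C₊=(3.0945,0.7471) cross=9.648; C₋=(3.5735,-1.7641) cross=-9.648
  mode + wants cross > 0 → take C=(3.0945,0.7471) (cross=9.648)
ex = (C−B)/|BC| = (0.9017,0.4323); ey = (-0.4323,0.9017)
P = B + -2.13·ex + -0.87·ey = (-2.9589,-3.1195)

-2.96 -3.12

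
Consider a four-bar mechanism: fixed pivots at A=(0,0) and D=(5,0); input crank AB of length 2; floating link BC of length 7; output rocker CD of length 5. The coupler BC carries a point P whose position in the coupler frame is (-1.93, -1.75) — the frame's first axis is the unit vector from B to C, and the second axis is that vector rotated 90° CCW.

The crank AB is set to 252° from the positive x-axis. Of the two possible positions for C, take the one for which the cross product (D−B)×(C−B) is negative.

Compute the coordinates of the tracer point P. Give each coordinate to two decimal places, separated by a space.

-3.12 -2.64

A=(0,0), D=(5.00,0)
B = A + 2.00·(cos252°, sin252°) = (-0.6180, -1.9021)
|BD| = 5.9313
circle(B,7.00) ∩ circle(D,5.00): a=4.9888, h=4.9104
  candidates: C₊=(2.5326,4.3488) cross=29.125; C₋=(5.6820,-4.9533) cross=-29.125
  mode - wants cross < 0 → take C=(5.6820,-4.9533) (cross=-29.125)
ex = (C−B)/|BC| = (0.9000,-0.4359); ey = (0.4359,0.9000)
P = B + -1.93·ex + -1.75·ey = (-3.1178,-2.6359)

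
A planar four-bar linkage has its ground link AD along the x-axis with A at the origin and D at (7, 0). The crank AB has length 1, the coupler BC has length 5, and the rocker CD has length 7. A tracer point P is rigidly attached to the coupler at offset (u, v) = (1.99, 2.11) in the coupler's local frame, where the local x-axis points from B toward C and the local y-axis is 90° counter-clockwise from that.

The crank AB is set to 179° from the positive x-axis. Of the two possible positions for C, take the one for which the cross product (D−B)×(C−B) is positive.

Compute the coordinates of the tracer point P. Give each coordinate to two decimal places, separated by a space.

A=(0,0), D=(7.00,0)
B = A + 1.00·(cos179°, sin179°) = (-0.9998, 0.0175)
|BD| = 7.9999
circle(B,5.00) ∩ circle(D,7.00): a=2.4999, h=4.3302
  candidates: C₊=(1.5095,4.3422) cross=34.641; C₋=(1.4906,-4.3182) cross=-34.641
  mode + wants cross > 0 → take C=(1.5095,4.3422) (cross=34.641)
ex = (C−B)/|BC| = (0.5019,0.8649); ey = (-0.8649,0.5019)
P = B + 1.99·ex + 2.11·ey = (-1.8262,2.7976)

-1.83 2.80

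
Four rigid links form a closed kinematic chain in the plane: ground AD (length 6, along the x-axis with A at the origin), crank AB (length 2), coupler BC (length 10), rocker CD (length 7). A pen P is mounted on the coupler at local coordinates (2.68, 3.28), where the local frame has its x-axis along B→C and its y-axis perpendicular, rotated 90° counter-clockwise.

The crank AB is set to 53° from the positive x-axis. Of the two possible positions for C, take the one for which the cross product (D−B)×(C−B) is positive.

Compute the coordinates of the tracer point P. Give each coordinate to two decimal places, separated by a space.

A=(0,0), D=(6.00,0)
B = A + 2.00·(cos53°, sin53°) = (1.2036, 1.5973)
|BD| = 5.0553
circle(B,10.00) ∩ circle(D,7.00): a=7.5718, h=6.5320
  candidates: C₊=(10.4514,5.4023) cross=33.022; C₋=(6.3238,-6.9925) cross=-33.022
  mode + wants cross > 0 → take C=(10.4514,5.4023) (cross=33.022)
ex = (C−B)/|BC| = (0.9248,0.3805); ey = (-0.3805,0.9248)
P = B + 2.68·ex + 3.28·ey = (2.4340,5.6503)

2.43 5.65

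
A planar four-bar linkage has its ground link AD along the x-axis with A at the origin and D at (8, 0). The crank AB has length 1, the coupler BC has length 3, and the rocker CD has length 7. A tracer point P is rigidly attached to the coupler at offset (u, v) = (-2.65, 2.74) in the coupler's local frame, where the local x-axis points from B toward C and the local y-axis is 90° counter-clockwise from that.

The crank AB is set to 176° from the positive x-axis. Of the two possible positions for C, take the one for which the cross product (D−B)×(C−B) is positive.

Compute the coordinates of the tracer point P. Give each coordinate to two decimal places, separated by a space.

-4.79 0.45

A=(0,0), D=(8.00,0)
B = A + 1.00·(cos176°, sin176°) = (-0.9976, 0.0698)
|BD| = 8.9978
circle(B,3.00) ∩ circle(D,7.00): a=2.2762, h=1.9543
  candidates: C₊=(1.2937,2.0063) cross=17.584; C₋=(1.2634,-1.9021) cross=-17.584
  mode + wants cross > 0 → take C=(1.2937,2.0063) (cross=17.584)
ex = (C−B)/|BC| = (0.7637,0.6455); ey = (-0.6455,0.7637)
P = B + -2.65·ex + 2.74·ey = (-4.7902,0.4518)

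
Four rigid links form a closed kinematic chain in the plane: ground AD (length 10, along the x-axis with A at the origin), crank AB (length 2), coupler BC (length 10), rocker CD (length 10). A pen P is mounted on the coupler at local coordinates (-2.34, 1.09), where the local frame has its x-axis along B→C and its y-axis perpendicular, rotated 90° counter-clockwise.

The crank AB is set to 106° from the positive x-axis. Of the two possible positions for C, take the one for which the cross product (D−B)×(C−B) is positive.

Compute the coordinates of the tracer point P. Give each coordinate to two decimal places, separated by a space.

A=(0,0), D=(10.00,0)
B = A + 2.00·(cos106°, sin106°) = (-0.5513, 1.9225)
|BD| = 10.7250
circle(B,10.00) ∩ circle(D,10.00): a=5.3625, h=8.4406
  candidates: C₊=(6.2374,9.2651) cross=90.525; C₋=(3.2113,-7.3426) cross=-90.525
  mode + wants cross > 0 → take C=(6.2374,9.2651) (cross=90.525)
ex = (C−B)/|BC| = (0.6789,0.7343); ey = (-0.7343,0.6789)
P = B + -2.34·ex + 1.09·ey = (-2.9402,0.9443)

-2.94 0.94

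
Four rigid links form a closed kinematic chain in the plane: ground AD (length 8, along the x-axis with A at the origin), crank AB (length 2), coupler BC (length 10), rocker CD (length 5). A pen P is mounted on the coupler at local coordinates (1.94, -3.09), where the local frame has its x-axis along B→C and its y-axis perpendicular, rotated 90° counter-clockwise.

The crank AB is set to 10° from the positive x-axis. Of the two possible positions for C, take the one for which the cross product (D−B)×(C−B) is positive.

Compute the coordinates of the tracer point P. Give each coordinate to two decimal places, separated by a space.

A=(0,0), D=(8.00,0)
B = A + 2.00·(cos10°, sin10°) = (1.9696, 0.3473)
|BD| = 6.0404
circle(B,10.00) ∩ circle(D,5.00): a=9.2284, h=3.8518
  candidates: C₊=(11.4042,3.6621) cross=23.266; C₋=(10.9613,-4.0287) cross=-23.266
  mode + wants cross > 0 → take C=(11.4042,3.6621) (cross=23.266)
ex = (C−B)/|BC| = (0.9435,0.3315); ey = (-0.3315,0.9435)
P = B + 1.94·ex + -3.09·ey = (4.8242,-1.9249)

4.82 -1.92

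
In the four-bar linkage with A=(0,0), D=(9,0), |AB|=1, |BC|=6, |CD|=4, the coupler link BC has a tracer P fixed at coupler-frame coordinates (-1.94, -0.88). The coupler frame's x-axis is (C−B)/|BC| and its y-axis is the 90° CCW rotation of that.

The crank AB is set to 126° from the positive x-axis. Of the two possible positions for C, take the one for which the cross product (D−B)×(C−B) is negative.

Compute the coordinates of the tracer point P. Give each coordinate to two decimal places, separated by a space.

-2.70 0.56

A=(0,0), D=(9.00,0)
B = A + 1.00·(cos126°, sin126°) = (-0.5878, 0.8090)
|BD| = 9.6219
circle(B,6.00) ∩ circle(D,4.00): a=5.8502, h=1.3322
  candidates: C₊=(5.3537,1.6446) cross=12.818; C₋=(5.1297,-1.0104) cross=-12.818
  mode - wants cross < 0 → take C=(5.1297,-1.0104) (cross=-12.818)
ex = (C−B)/|BC| = (0.9529,-0.3032); ey = (0.3032,0.9529)
P = B + -1.94·ex + -0.88·ey = (-2.7033,0.5587)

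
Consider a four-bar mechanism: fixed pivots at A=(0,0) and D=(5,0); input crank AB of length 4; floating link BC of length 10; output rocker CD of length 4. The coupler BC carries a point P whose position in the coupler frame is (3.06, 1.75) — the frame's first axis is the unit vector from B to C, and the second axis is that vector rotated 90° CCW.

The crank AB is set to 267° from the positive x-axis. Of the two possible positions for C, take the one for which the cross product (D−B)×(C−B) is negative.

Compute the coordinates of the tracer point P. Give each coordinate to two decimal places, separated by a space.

A=(0,0), D=(5.00,0)
B = A + 4.00·(cos267°, sin267°) = (-0.2093, -3.9945)
|BD| = 6.5646
circle(B,10.00) ∩ circle(D,4.00): a=9.6803, h=2.5085
  candidates: C₊=(5.9461,3.8865) cross=16.467; C₋=(8.9989,-0.0947) cross=-16.467
  mode - wants cross < 0 → take C=(8.9989,-0.0947) (cross=-16.467)
ex = (C−B)/|BC| = (0.9208,0.3900); ey = (-0.3900,0.9208)
P = B + 3.06·ex + 1.75·ey = (1.9259,-1.1897)

1.93 -1.19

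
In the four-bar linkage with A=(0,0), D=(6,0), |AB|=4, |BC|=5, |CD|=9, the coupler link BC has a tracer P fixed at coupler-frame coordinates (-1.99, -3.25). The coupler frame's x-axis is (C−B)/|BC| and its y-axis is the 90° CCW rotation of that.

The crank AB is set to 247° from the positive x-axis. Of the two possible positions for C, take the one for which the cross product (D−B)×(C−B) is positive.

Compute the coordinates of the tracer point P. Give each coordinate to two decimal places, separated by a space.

A=(0,0), D=(6.00,0)
B = A + 4.00·(cos247°, sin247°) = (-1.5629, -3.6820)
|BD| = 8.4116
circle(B,5.00) ∩ circle(D,9.00): a=0.8771, h=4.9225
  candidates: C₊=(-2.9291,1.1277) cross=41.406; C₋=(1.3804,-7.7239) cross=-41.406
  mode + wants cross > 0 → take C=(-2.9291,1.1277) (cross=41.406)
ex = (C−B)/|BC| = (-0.2732,0.9619); ey = (-0.9619,-0.2732)
P = B + -1.99·ex + -3.25·ey = (2.1071,-4.7083)

2.11 -4.71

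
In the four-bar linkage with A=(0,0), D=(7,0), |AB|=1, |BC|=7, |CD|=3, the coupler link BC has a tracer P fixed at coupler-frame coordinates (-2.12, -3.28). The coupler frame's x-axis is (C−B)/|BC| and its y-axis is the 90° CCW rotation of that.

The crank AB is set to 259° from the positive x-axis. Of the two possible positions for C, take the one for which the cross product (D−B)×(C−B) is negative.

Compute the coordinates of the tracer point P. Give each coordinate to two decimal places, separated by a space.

-3.15 -3.53

A=(0,0), D=(7.00,0)
B = A + 1.00·(cos259°, sin259°) = (-0.1908, -0.9816)
|BD| = 7.2575
circle(B,7.00) ∩ circle(D,3.00): a=6.3845, h=2.8702
  candidates: C₊=(5.7468,2.7257) cross=20.830; C₋=(6.5233,-2.9619) cross=-20.830
  mode - wants cross < 0 → take C=(6.5233,-2.9619) (cross=-20.830)
ex = (C−B)/|BC| = (0.9592,-0.2829); ey = (0.2829,0.9592)
P = B + -2.12·ex + -3.28·ey = (-3.1521,-3.5279)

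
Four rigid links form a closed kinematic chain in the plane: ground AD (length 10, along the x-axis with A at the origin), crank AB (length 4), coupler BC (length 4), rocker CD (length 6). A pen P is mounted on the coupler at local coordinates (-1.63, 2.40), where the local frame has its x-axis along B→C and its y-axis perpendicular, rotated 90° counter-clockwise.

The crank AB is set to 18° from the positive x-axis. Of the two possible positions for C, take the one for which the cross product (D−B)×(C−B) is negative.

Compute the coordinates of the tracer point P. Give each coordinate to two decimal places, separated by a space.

A=(0,0), D=(10.00,0)
B = A + 4.00·(cos18°, sin18°) = (3.8042, 1.2361)
|BD| = 6.3179
circle(B,4.00) ∩ circle(D,6.00): a=1.5761, h=3.6764
  candidates: C₊=(6.0692,4.5330) cross=23.227; C₋=(4.6306,-2.6776) cross=-23.227
  mode - wants cross < 0 → take C=(4.6306,-2.6776) (cross=-23.227)
ex = (C−B)/|BC| = (0.2066,-0.9784); ey = (0.9784,0.2066)
P = B + -1.63·ex + 2.40·ey = (5.8157,3.3267)

5.82 3.33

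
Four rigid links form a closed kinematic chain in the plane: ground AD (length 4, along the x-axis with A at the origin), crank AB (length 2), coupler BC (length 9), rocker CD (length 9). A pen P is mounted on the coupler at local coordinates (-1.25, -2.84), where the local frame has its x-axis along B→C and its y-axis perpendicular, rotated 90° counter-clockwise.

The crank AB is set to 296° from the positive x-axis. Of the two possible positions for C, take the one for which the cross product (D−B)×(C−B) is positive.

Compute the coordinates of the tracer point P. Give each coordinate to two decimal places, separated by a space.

3.97 -2.09

A=(0,0), D=(4.00,0)
B = A + 2.00·(cos296°, sin296°) = (0.8767, -1.7976)
|BD| = 3.6036
circle(B,9.00) ∩ circle(D,9.00): a=1.8018, h=8.8178
  candidates: C₊=(-1.9602,6.7436) cross=31.776; C₋=(6.8369,-8.5412) cross=-31.776
  mode + wants cross > 0 → take C=(-1.9602,6.7436) (cross=31.776)
ex = (C−B)/|BC| = (-0.3152,0.9490); ey = (-0.9490,-0.3152)
P = B + -1.25·ex + -2.84·ey = (3.9660,-2.0887)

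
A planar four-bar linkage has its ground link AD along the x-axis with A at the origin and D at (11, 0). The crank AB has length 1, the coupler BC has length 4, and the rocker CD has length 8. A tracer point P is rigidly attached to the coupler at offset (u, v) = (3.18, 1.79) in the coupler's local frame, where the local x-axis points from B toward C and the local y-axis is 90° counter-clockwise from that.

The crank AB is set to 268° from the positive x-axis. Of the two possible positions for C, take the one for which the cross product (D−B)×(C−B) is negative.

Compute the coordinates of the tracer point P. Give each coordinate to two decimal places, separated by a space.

3.61 -0.87

A=(0,0), D=(11.00,0)
B = A + 1.00·(cos268°, sin268°) = (-0.0349, -0.9994)
|BD| = 11.0801
circle(B,4.00) ∩ circle(D,8.00): a=3.3740, h=2.1486
  candidates: C₊=(3.1315,1.4447) cross=23.806; C₋=(3.5191,-2.8349) cross=-23.806
  mode - wants cross < 0 → take C=(3.5191,-2.8349) (cross=-23.806)
ex = (C−B)/|BC| = (0.8885,-0.4589); ey = (0.4589,0.8885)
P = B + 3.18·ex + 1.79·ey = (3.6119,-0.8682)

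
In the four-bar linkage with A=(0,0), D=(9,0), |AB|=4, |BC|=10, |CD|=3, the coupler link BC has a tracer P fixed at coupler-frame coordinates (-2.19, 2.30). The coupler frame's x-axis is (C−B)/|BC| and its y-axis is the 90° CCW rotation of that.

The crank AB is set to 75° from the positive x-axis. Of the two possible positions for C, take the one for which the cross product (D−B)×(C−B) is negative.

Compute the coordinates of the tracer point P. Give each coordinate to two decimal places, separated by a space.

0.99 7.04

A=(0,0), D=(9.00,0)
B = A + 4.00·(cos75°, sin75°) = (1.0353, 3.8637)
|BD| = 8.8524
circle(B,10.00) ∩ circle(D,3.00): a=9.5660, h=2.9139
  candidates: C₊=(10.9139,2.3102) cross=25.795; C₋=(8.3703,-2.9332) cross=-25.795
  mode - wants cross < 0 → take C=(8.3703,-2.9332) (cross=-25.795)
ex = (C−B)/|BC| = (0.7335,-0.6797); ey = (0.6797,0.7335)
P = B + -2.19·ex + 2.30·ey = (0.9922,7.0393)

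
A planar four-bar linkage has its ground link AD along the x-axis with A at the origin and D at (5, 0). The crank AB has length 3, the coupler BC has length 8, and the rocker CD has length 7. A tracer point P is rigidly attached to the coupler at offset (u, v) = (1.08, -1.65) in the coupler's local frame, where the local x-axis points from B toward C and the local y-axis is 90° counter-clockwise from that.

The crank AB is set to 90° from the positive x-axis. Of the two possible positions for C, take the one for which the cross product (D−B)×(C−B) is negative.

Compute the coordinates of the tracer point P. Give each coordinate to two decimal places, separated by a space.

A=(0,0), D=(5.00,0)
B = A + 3.00·(cos90°, sin90°) = (0.0000, 3.0000)
|BD| = 5.8310
circle(B,8.00) ∩ circle(D,7.00): a=4.2017, h=6.8078
  candidates: C₊=(7.1055,6.6758) cross=39.696; C₋=(0.1004,-4.9994) cross=-39.696
  mode - wants cross < 0 → take C=(0.1004,-4.9994) (cross=-39.696)
ex = (C−B)/|BC| = (0.0125,-0.9999); ey = (0.9999,0.0125)
P = B + 1.08·ex + -1.65·ey = (-1.6363,1.8994)

-1.64 1.90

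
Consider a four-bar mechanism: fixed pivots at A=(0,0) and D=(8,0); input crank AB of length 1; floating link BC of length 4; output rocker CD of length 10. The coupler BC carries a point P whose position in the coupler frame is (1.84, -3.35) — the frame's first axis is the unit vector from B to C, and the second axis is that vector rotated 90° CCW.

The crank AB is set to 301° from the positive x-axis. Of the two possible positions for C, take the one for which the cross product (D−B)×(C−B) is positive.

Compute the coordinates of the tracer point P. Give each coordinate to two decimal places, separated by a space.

A=(0,0), D=(8.00,0)
B = A + 1.00·(cos301°, sin301°) = (0.5150, -0.8572)
|BD| = 7.5339
circle(B,4.00) ∩ circle(D,10.00): a=-1.8079, h=3.5681
  candidates: C₊=(-1.6871,2.4821) cross=26.882; C₋=(-0.8751,-4.6078) cross=-26.882
  mode + wants cross > 0 → take C=(-1.6871,2.4821) (cross=26.882)
ex = (C−B)/|BC| = (-0.5505,0.8348); ey = (-0.8348,-0.5505)
P = B + 1.84·ex + -3.35·ey = (2.2987,2.5232)

2.30 2.52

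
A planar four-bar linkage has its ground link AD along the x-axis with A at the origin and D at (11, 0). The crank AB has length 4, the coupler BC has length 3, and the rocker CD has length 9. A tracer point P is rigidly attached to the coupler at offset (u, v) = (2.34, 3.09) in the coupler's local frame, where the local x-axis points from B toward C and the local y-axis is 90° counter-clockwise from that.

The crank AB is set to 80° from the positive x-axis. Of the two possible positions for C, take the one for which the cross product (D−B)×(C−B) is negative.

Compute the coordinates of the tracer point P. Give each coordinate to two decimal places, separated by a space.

A=(0,0), D=(11.00,0)
B = A + 4.00·(cos80°, sin80°) = (0.6946, 3.9392)
|BD| = 11.0326
circle(B,3.00) ∩ circle(D,9.00): a=2.2533, h=1.9806
  candidates: C₊=(3.5065,4.9847) cross=21.851; C₋=(2.0922,1.2846) cross=-21.851
  mode - wants cross < 0 → take C=(2.0922,1.2846) (cross=-21.851)
ex = (C−B)/|BC| = (0.4659,-0.8849); ey = (0.8849,0.4659)
P = B + 2.34·ex + 3.09·ey = (4.5189,3.3081)

4.52 3.31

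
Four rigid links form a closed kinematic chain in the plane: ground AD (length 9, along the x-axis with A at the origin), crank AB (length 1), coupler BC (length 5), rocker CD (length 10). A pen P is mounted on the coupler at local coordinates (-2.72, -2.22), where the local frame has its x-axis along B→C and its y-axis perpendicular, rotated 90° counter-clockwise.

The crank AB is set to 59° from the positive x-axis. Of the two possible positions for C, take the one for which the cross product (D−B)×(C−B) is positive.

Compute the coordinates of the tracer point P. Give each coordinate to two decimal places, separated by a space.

A=(0,0), D=(9.00,0)
B = A + 1.00·(cos59°, sin59°) = (0.5150, 0.8572)
|BD| = 8.5281
circle(B,5.00) ∩ circle(D,10.00): a=-0.1331, h=4.9982
  candidates: C₊=(0.8850,5.8435) cross=42.626; C₋=(-0.1198,-4.1024) cross=-42.626
  mode + wants cross > 0 → take C=(0.8850,5.8435) (cross=42.626)
ex = (C−B)/|BC| = (0.0740,0.9973); ey = (-0.9973,0.0740)
P = B + -2.72·ex + -2.22·ey = (2.5277,-2.0196)

2.53 -2.02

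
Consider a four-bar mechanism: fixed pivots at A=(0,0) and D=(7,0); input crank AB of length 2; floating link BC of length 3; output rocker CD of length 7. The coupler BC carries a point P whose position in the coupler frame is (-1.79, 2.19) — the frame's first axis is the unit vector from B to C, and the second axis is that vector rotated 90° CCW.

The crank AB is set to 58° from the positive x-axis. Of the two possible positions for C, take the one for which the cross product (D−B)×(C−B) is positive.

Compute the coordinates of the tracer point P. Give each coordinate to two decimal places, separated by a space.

A=(0,0), D=(7.00,0)
B = A + 2.00·(cos58°, sin58°) = (1.0598, 1.6961)
|BD| = 6.1776
circle(B,3.00) ∩ circle(D,7.00): a=-0.1487, h=2.9963
  candidates: C₊=(1.7395,4.6181) cross=18.510; C₋=(0.0942,-1.1442) cross=-18.510
  mode + wants cross > 0 → take C=(1.7395,4.6181) (cross=18.510)
ex = (C−B)/|BC| = (0.2265,0.9740); ey = (-0.9740,0.2265)
P = B + -1.79·ex + 2.19·ey = (-1.4787,0.4488)

-1.48 0.45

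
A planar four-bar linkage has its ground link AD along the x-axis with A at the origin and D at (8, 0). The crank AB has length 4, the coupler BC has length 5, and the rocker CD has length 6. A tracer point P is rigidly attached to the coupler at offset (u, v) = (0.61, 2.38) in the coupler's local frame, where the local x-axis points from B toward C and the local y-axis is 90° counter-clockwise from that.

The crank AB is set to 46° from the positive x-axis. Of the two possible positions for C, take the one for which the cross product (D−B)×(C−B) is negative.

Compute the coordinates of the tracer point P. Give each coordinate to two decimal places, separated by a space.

5.10 2.08

A=(0,0), D=(8.00,0)
B = A + 4.00·(cos46°, sin46°) = (2.7786, 2.8774)
|BD| = 5.9617
circle(B,5.00) ∩ circle(D,6.00): a=2.0583, h=4.5567
  candidates: C₊=(6.7806,5.8748) cross=27.166; C₋=(2.3821,-2.1069) cross=-27.166
  mode - wants cross < 0 → take C=(2.3821,-2.1069) (cross=-27.166)
ex = (C−B)/|BC| = (-0.0793,-0.9968); ey = (0.9968,-0.0793)
P = B + 0.61·ex + 2.38·ey = (5.1028,2.0805)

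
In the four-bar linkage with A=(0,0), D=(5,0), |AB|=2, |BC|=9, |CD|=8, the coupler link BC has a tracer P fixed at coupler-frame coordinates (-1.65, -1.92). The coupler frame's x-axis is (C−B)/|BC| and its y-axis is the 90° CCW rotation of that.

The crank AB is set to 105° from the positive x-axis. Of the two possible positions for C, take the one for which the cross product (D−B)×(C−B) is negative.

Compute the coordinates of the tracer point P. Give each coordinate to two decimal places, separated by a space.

A=(0,0), D=(5.00,0)
B = A + 2.00·(cos105°, sin105°) = (-0.5176, 1.9319)
|BD| = 5.8461
circle(B,9.00) ∩ circle(D,8.00): a=4.3770, h=7.8640
  candidates: C₊=(6.2121,7.9076) cross=45.973; C₋=(1.0148,-6.9367) cross=-45.973
  mode - wants cross < 0 → take C=(1.0148,-6.9367) (cross=-45.973)
ex = (C−B)/|BC| = (0.1703,-0.9854); ey = (0.9854,0.1703)
P = B + -1.65·ex + -1.92·ey = (-2.6905,3.2308)

-2.69 3.23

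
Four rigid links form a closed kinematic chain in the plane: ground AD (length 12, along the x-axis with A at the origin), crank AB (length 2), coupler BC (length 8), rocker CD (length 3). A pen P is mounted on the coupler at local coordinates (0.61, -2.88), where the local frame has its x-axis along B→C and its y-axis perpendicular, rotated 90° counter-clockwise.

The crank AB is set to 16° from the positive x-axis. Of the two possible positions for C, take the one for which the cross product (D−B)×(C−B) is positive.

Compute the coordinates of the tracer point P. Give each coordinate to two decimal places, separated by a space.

3.05 -2.17

A=(0,0), D=(12.00,0)
B = A + 2.00·(cos16°, sin16°) = (1.9225, 0.5513)
|BD| = 10.0925
circle(B,8.00) ∩ circle(D,3.00): a=7.7711, h=1.9002
  candidates: C₊=(9.7858,2.0241) cross=19.178; C₋=(9.5782,-1.7705) cross=-19.178
  mode + wants cross > 0 → take C=(9.7858,2.0241) (cross=19.178)
ex = (C−B)/|BC| = (0.9829,0.1841); ey = (-0.1841,0.9829)
P = B + 0.61·ex + -2.88·ey = (3.0523,-2.1672)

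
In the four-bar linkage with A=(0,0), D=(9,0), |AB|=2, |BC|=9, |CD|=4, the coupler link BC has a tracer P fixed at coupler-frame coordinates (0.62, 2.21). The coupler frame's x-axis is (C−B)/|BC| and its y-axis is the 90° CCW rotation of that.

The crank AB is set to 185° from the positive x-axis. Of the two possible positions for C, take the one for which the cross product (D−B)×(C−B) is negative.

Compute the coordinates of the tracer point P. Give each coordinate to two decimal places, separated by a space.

-0.68 1.71

A=(0,0), D=(9.00,0)
B = A + 2.00·(cos185°, sin185°) = (-1.9924, -0.1743)
|BD| = 10.9938
circle(B,9.00) ∩ circle(D,4.00): a=8.4531, h=3.0895
  candidates: C₊=(6.4107,3.0488) cross=33.965; C₋=(6.5086,-3.1294) cross=-33.965
  mode - wants cross < 0 → take C=(6.5086,-3.1294) (cross=-33.965)
ex = (C−B)/|BC| = (0.9446,-0.3283); ey = (0.3283,0.9446)
P = B + 0.62·ex + 2.21·ey = (-0.6811,1.7096)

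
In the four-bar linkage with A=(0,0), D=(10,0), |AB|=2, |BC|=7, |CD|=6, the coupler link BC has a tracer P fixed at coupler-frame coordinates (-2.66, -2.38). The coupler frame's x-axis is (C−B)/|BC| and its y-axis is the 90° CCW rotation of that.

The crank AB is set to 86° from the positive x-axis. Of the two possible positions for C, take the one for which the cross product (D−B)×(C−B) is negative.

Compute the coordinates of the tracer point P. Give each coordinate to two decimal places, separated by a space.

-3.41 2.33

A=(0,0), D=(10.00,0)
B = A + 2.00·(cos86°, sin86°) = (0.1395, 1.9951)
|BD| = 10.0603
circle(B,7.00) ∩ circle(D,6.00): a=5.6763, h=4.0964
  candidates: C₊=(6.5154,4.8844) cross=41.211; C₋=(4.8907,-3.1456) cross=-41.211
  mode - wants cross < 0 → take C=(4.8907,-3.1456) (cross=-41.211)
ex = (C−B)/|BC| = (0.6787,-0.7344); ey = (0.7344,0.6787)
P = B + -2.66·ex + -2.38·ey = (-3.4138,2.3332)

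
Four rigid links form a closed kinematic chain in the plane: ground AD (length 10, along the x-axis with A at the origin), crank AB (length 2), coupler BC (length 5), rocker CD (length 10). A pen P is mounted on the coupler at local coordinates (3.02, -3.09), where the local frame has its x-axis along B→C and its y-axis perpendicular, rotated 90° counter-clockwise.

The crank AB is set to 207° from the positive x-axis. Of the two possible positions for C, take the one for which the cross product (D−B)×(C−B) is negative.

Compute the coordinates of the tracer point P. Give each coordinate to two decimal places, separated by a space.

A=(0,0), D=(10.00,0)
B = A + 2.00·(cos207°, sin207°) = (-1.7820, -0.9080)
|BD| = 11.8169
circle(B,5.00) ∩ circle(D,10.00): a=2.7351, h=4.1856
  candidates: C₊=(0.6234,3.4754) cross=49.461; C₋=(1.2666,-4.8711) cross=-49.461
  mode - wants cross < 0 → take C=(1.2666,-4.8711) (cross=-49.461)
ex = (C−B)/|BC| = (0.6097,-0.7926); ey = (0.7926,0.6097)
P = B + 3.02·ex + -3.09·ey = (-2.3899,-5.1857)

-2.39 -5.19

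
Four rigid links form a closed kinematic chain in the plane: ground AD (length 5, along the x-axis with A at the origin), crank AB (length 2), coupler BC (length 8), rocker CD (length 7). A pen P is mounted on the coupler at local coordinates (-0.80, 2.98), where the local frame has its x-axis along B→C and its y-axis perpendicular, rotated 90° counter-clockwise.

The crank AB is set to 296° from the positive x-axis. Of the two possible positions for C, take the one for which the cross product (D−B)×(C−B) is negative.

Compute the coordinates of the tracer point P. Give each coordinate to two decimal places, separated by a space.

A=(0,0), D=(5.00,0)
B = A + 2.00·(cos296°, sin296°) = (0.8767, -1.7976)
|BD| = 4.4981
circle(B,8.00) ∩ circle(D,7.00): a=3.9164, h=6.9758
  candidates: C₊=(1.6790,6.1621) cross=31.378; C₋=(7.2546,-6.6270) cross=-31.378
  mode - wants cross < 0 → take C=(7.2546,-6.6270) (cross=-31.378)
ex = (C−B)/|BC| = (0.7972,-0.6037); ey = (0.6037,0.7972)
P = B + -0.80·ex + 2.98·ey = (2.0379,1.0611)

2.04 1.06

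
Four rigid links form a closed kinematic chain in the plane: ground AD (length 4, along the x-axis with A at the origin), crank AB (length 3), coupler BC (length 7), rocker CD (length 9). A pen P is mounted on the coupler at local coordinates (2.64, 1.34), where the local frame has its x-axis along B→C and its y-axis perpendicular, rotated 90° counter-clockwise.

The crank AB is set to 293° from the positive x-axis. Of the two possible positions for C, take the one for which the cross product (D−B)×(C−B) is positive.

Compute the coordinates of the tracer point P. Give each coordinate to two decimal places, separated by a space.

-1.79 -2.68

A=(0,0), D=(4.00,0)
B = A + 3.00·(cos293°, sin293°) = (1.1722, -2.7615)
|BD| = 3.9525
circle(B,7.00) ∩ circle(D,9.00): a=-2.0718, h=6.6864
  candidates: C₊=(-4.9816,0.5747) cross=26.428; C₋=(4.3615,-8.9927) cross=-26.428
  mode + wants cross > 0 → take C=(-4.9816,0.5747) (cross=26.428)
ex = (C−B)/|BC| = (-0.8791,0.4766); ey = (-0.4766,-0.8791)
P = B + 2.64·ex + 1.34·ey = (-1.7873,-2.6813)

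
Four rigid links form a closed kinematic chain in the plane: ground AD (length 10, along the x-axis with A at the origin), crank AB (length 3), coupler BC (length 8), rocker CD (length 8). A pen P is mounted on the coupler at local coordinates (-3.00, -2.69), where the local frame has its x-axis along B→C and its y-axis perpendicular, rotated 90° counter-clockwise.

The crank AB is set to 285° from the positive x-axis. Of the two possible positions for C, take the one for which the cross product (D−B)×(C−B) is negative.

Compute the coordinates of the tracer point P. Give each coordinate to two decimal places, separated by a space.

-3.23 -3.35

A=(0,0), D=(10.00,0)
B = A + 3.00·(cos285°, sin285°) = (0.7765, -2.8978)
|BD| = 9.6680
circle(B,8.00) ∩ circle(D,8.00): a=4.8340, h=6.3743
  candidates: C₊=(3.4777,4.6324) cross=61.627; C₋=(7.2988,-7.5302) cross=-61.627
  mode - wants cross < 0 → take C=(7.2988,-7.5302) (cross=-61.627)
ex = (C−B)/|BC| = (0.8153,-0.5790); ey = (0.5790,0.8153)
P = B + -3.00·ex + -2.69·ey = (-3.2271,-3.3538)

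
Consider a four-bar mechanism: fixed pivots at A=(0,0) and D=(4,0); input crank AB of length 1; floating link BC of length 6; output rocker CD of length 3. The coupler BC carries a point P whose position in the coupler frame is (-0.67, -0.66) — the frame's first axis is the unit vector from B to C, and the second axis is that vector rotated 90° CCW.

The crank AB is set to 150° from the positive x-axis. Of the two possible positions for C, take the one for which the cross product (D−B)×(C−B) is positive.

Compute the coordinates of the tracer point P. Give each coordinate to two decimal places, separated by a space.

A=(0,0), D=(4.00,0)
B = A + 1.00·(cos150°, sin150°) = (-0.8660, 0.5000)
|BD| = 4.8916
circle(B,6.00) ∩ circle(D,3.00): a=5.2056, h=2.9835
  candidates: C₊=(4.6173,2.9358) cross=14.594; C₋=(4.0074,-3.0000) cross=-14.594
  mode + wants cross > 0 → take C=(4.6173,2.9358) (cross=14.594)
ex = (C−B)/|BC| = (0.9139,0.4060); ey = (-0.4060,0.9139)
P = B + -0.67·ex + -0.66·ey = (-1.2104,-0.3752)

-1.21 -0.38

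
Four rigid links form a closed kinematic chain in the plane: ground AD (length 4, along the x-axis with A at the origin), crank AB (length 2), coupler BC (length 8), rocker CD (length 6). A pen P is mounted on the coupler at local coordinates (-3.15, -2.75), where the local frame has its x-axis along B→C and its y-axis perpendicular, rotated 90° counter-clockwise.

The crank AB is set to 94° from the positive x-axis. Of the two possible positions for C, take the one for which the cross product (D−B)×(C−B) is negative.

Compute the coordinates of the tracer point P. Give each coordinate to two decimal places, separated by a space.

-3.66 4.25

A=(0,0), D=(4.00,0)
B = A + 2.00·(cos94°, sin94°) = (-0.1395, 1.9951)
|BD| = 4.5952
circle(B,8.00) ∩ circle(D,6.00): a=5.3443, h=5.9531
  candidates: C₊=(7.2594,5.0375) cross=27.356; C₋=(2.0901,-5.6879) cross=-27.356
  mode - wants cross < 0 → take C=(2.0901,-5.6879) (cross=-27.356)
ex = (C−B)/|BC| = (0.2787,-0.9604); ey = (0.9604,0.2787)
P = B + -3.15·ex + -2.75·ey = (-3.6585,4.2539)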